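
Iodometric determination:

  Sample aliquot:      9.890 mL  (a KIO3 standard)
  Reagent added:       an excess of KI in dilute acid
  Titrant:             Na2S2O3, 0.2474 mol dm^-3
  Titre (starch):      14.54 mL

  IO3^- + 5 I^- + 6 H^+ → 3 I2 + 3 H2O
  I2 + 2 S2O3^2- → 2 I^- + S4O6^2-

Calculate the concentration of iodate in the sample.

n(S2O3^2-) = 0.01454 × 0.2474 = 3.597 × 10^-3 mol
n(I2) = n(S2O3^2-)/2 = 1.799 × 10^-3 mol
From the 1:3 ratio, n(IO3^-) in the aliquot = 1/3 × 1.799 × 10^-3 = 5.995 × 10^-4 mol
[IO3^-] = 5.995 × 10^-4 / 0.009890 = 0.06062 mol/L

0.06062 mol/L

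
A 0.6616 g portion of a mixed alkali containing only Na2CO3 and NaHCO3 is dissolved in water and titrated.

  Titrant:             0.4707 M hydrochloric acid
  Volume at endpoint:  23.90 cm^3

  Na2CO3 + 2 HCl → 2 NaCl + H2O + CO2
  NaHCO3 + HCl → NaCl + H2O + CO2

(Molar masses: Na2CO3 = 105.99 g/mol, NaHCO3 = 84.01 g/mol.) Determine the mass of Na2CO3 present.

n(HCl) = 0.02390 × 0.4707 = 0.01125 mol
Let x = n(Na2CO3), y = n(NaHCO3).
Titrant: 2x + 1y = 0.01125;  mass: 105.99x + 84.01y = 0.6616
Solving, x = 4.570 × 10^-3 mol, y = 2.109 × 10^-3 mol
mass of Na2CO3 = 4.570 × 10^-3 × 105.99 = 0.4844 g

0.4844 g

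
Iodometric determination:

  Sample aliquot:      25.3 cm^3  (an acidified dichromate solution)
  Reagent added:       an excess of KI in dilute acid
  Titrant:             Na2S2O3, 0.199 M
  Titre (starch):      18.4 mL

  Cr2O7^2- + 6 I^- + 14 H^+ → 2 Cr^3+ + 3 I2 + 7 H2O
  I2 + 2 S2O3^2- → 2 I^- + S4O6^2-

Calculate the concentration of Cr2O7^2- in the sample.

0.0241 M

n(S2O3^2-) = 0.0184 × 0.199 = 3.66 × 10^-3 mol
n(I2) = n(S2O3^2-)/2 = 1.83 × 10^-3 mol
From the 1:3 ratio, n(Cr2O7^2-) in the aliquot = 1/3 × 1.83 × 10^-3 = 6.10 × 10^-4 mol
[Cr2O7^2-] = 6.10 × 10^-4 / 0.0253 = 0.0241 mol/L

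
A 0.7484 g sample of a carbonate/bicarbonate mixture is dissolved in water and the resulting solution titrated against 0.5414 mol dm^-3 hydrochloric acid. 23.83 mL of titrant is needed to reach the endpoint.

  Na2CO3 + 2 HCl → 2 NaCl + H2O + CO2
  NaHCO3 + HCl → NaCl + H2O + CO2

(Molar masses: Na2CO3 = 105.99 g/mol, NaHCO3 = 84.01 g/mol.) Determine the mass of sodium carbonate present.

n(HCl) = 0.02383 × 0.5414 = 0.01290 mol
Let x = n(Na2CO3), y = n(NaHCO3).
Titrant: 2x + 1y = 0.01290;  mass: 105.99x + 84.01y = 0.7484
Solving, x = 5.408 × 10^-3 mol, y = 2.085 × 10^-3 mol
mass of Na2CO3 = 5.408 × 10^-3 × 105.99 = 0.5732 g

0.5732 g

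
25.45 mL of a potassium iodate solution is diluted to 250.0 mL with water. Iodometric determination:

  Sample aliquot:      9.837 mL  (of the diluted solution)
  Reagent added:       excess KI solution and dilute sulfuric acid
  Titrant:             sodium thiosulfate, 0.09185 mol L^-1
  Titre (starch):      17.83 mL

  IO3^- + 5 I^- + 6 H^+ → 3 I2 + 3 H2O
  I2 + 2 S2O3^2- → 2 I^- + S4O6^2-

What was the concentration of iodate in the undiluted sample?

n(S2O3^2-) = 0.01783 × 0.09185 = 1.638 × 10^-3 mol
n(I2) = n(S2O3^2-)/2 = 8.188 × 10^-4 mol
From the 1:3 ratio, n(IO3^-) in the aliquot = 1/3 × 8.188 × 10^-4 = 2.729 × 10^-4 mol
[IO3^-]_dilute = 2.729 × 10^-4 / 0.009837 = 0.02775 mol/L
[IO3^-]_original = 0.02775 × 250.0/25.45 = 0.2726 mol/L

0.2726 mol/L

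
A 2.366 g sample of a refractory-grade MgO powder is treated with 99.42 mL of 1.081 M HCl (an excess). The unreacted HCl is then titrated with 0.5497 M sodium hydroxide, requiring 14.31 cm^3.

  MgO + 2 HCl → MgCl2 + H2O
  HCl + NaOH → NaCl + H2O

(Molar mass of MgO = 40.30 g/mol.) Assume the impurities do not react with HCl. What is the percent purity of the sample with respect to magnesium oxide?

n(HCl) added = 0.09942 × 1.081 = 0.1075 mol
n(NaOH) used in back-titration = 0.01431 × 0.5497 = 7.866 × 10^-3 mol
n(HCl) left over = 7.866 × 10^-3 mol (1:1 ratio)
n(HCl) consumed by analyte = 0.1075 − 7.866 × 10^-3 = 0.09961 mol
From the 1:2 ratio, n(MgO) = 1/2 × 0.09961 = 0.04980 mol
mass of MgO = 0.04980 × 40.30 = 2.007 g
% MgO = 2.007 / 2.366 × 100 = 84.83 %

84.83 %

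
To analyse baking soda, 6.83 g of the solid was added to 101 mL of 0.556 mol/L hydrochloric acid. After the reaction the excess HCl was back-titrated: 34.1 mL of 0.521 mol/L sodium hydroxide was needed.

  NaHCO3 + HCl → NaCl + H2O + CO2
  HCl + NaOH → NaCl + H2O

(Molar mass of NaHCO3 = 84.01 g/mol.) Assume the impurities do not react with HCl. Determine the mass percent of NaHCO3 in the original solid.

n(HCl) added = 0.101 × 0.556 = 0.0562 mol
n(NaOH) used in back-titration = 0.0341 × 0.521 = 0.0178 mol
n(HCl) left over = 0.0178 mol (1:1 ratio)
n(HCl) consumed by analyte = 0.0562 − 0.0178 = 0.0384 mol
n(NaHCO3) = 0.0384 mol (1:1 ratio)
mass of NaHCO3 = 0.0384 × 84.01 = 3.23 g
% NaHCO3 = 3.23 / 6.83 × 100 = 47.2 %

47.2 %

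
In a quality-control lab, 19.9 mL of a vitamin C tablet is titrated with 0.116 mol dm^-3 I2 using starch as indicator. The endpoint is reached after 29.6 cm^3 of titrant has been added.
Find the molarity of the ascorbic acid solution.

0.173 mol/L

C6H8O6 + I2 → C6H6O6 + 2 HI
n(I2) = 0.0296 L × 0.116 mol/L = 3.43 × 10^-3 mol
n(C6H8O6) = 3.43 × 10^-3 mol (1:1 mole ratio)
[C6H8O6] = 3.43 × 10^-3 mol / 0.0199 L = 0.173 mol/L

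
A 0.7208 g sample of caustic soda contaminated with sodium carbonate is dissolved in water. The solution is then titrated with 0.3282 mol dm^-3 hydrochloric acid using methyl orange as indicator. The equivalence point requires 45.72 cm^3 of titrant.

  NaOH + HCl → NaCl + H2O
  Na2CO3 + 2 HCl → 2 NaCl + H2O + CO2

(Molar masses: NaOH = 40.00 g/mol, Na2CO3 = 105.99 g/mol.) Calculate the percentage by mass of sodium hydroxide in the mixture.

31.77 %

n(HCl) = 0.04572 × 0.3282 = 0.01501 mol
Let x = n(NaOH), y = n(Na2CO3).
Titrant: 1x + 2y = 0.01501;  mass: 40.00x + 105.99y = 0.7208
Solving, x = 5.726 × 10^-3 mol, y = 4.640 × 10^-3 mol
mass of NaOH = 5.726 × 10^-3 × 40.00 = 0.2290 g
% NaOH = 0.2290 / 0.7208 × 100 = 31.77 %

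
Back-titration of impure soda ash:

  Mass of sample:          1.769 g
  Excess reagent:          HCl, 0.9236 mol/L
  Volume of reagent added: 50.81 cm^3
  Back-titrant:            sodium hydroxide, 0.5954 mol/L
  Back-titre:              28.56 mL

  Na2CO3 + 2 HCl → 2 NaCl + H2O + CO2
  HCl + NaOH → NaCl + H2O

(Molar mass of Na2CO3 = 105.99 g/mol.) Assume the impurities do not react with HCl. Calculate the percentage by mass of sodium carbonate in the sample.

89.64 %

n(HCl) added = 0.05081 × 0.9236 = 0.04693 mol
n(NaOH) used in back-titration = 0.02856 × 0.5954 = 0.01700 mol
n(HCl) left over = 0.01700 mol (1:1 ratio)
n(HCl) consumed by analyte = 0.04693 − 0.01700 = 0.02992 mol
From the 1:2 ratio, n(Na2CO3) = 1/2 × 0.02992 = 0.01496 mol
mass of Na2CO3 = 0.01496 × 105.99 = 1.586 g
% Na2CO3 = 1.586 / 1.769 × 100 = 89.64 %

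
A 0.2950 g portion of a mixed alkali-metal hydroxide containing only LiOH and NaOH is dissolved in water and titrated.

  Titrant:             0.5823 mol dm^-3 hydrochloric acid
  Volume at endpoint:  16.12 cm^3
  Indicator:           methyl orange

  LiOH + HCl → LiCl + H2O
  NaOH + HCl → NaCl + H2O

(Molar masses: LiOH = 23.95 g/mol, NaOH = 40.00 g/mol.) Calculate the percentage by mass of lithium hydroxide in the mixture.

40.70 %

n(HCl) = 0.01612 × 0.5823 = 9.387 × 10^-3 mol
Let x = n(LiOH), y = n(NaOH).
Titrant: 1x + 1y = 9.387 × 10^-3;  mass: 23.95x + 40.00y = 0.2950
Solving, x = 5.014 × 10^-3 mol, y = 4.373 × 10^-3 mol
mass of LiOH = 5.014 × 10^-3 × 23.95 = 0.1201 g
% LiOH = 0.1201 / 0.2950 × 100 = 40.70 %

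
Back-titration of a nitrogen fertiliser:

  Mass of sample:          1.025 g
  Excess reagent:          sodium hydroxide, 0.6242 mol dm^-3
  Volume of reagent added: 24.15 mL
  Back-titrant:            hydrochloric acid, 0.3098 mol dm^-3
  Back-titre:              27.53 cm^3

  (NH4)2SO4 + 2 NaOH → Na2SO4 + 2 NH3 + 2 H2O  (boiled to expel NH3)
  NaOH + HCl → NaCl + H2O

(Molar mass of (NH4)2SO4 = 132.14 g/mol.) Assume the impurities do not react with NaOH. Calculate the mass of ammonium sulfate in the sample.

n(NaOH) added = 0.02415 × 0.6242 = 0.01507 mol
n(HCl) used in back-titration = 0.02753 × 0.3098 = 8.529 × 10^-3 mol
n(NaOH) left over = 8.529 × 10^-3 mol (1:1 ratio)
n(NaOH) consumed by analyte = 0.01507 − 8.529 × 10^-3 = 6.546 × 10^-3 mol
From the 1:2 ratio, n((NH4)2SO4) = 1/2 × 6.546 × 10^-3 = 3.273 × 10^-3 mol
mass of (NH4)2SO4 = 3.273 × 10^-3 × 132.14 = 0.4325 g

0.4325 g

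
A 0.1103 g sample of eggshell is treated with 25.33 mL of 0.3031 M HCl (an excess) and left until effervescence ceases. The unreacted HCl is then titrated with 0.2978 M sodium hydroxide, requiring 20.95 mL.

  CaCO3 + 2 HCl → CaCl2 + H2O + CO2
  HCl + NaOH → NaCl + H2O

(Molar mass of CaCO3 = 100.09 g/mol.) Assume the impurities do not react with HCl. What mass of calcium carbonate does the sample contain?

0.07200 g

n(HCl) added = 0.02533 × 0.3031 = 7.678 × 10^-3 mol
n(NaOH) used in back-titration = 0.02095 × 0.2978 = 6.239 × 10^-3 mol
n(HCl) left over = 6.239 × 10^-3 mol (1:1 ratio)
n(HCl) consumed by analyte = 7.678 × 10^-3 − 6.239 × 10^-3 = 1.439 × 10^-3 mol
From the 1:2 ratio, n(CaCO3) = 1/2 × 1.439 × 10^-3 = 7.193 × 10^-4 mol
mass of CaCO3 = 7.193 × 10^-4 × 100.09 = 0.07200 g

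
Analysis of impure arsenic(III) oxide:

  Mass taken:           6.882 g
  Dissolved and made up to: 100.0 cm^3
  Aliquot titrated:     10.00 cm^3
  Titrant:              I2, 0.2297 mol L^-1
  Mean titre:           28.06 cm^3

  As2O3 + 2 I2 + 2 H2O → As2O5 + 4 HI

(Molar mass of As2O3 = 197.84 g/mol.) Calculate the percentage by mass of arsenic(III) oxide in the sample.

n(I2) per titration = 0.02806 × 0.2297 = 6.445 × 10^-3 mol
From the 1:2 ratio, n(As2O3) in each aliquot = 1/2 × 6.445 × 10^-3 = 3.223 × 10^-3 mol
n(As2O3) in the whole flask = 3.223 × 10^-3 × 100.0/10.00 = 0.03223 mol
mass of As2O3 = 0.03223 × 197.84 = 6.376 g
% As2O3 = 6.376 / 6.882 × 100 = 92.64 %

92.64 %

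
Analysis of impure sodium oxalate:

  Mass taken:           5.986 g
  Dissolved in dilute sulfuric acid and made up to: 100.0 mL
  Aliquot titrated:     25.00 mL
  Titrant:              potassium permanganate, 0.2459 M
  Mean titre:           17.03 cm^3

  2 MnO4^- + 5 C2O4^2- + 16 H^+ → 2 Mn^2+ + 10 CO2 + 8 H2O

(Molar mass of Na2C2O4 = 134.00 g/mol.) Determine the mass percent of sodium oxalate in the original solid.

93.74 %

n(KMnO4) per titration = 0.01703 × 0.2459 = 4.188 × 10^-3 mol
From the 5:2 ratio, n(Na2C2O4) in each aliquot = 5/2 × 4.188 × 10^-3 = 0.01047 mol
n(Na2C2O4) in the whole flask = 0.01047 × 100.0/25.00 = 0.04188 mol
mass of Na2C2O4 = 0.04188 × 134.00 = 5.611 g
% Na2C2O4 = 5.611 / 5.986 × 100 = 93.74 %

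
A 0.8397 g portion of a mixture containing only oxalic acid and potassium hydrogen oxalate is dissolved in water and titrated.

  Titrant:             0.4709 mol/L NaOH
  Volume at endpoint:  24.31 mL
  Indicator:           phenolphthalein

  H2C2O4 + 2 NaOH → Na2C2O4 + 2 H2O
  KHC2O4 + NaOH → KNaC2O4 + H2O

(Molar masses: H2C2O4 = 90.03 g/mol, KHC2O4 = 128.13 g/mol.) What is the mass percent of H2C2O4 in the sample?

n(NaOH) = 0.02431 × 0.4709 = 0.01145 mol
Let x = n(H2C2O4), y = n(KHC2O4).
Titrant: 2x + 1y = 0.01145;  mass: 90.03x + 128.13y = 0.8397
Solving, x = 3.772 × 10^-3 mol, y = 3.903 × 10^-3 mol
mass of H2C2O4 = 3.772 × 10^-3 × 90.03 = 0.3396 g
% H2C2O4 = 0.3396 / 0.8397 × 100 = 40.45 %

40.45 %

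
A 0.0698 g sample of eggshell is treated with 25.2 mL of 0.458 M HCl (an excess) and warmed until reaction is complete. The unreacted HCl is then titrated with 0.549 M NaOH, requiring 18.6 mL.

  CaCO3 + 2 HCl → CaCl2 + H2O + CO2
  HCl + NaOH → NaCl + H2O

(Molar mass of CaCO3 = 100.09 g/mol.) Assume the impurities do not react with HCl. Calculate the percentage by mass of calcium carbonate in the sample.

n(HCl) added = 0.0252 × 0.458 = 0.0115 mol
n(NaOH) used in back-titration = 0.0186 × 0.549 = 0.0102 mol
n(HCl) left over = 0.0102 mol (1:1 ratio)
n(HCl) consumed by analyte = 0.0115 − 0.0102 = 1.33 × 10^-3 mol
From the 1:2 ratio, n(CaCO3) = 1/2 × 1.33 × 10^-3 = 6.65 × 10^-4 mol
mass of CaCO3 = 6.65 × 10^-4 × 100.09 = 0.0666 g
% CaCO3 = 0.0666 / 0.0698 × 100 = 95.4 %

95.4 %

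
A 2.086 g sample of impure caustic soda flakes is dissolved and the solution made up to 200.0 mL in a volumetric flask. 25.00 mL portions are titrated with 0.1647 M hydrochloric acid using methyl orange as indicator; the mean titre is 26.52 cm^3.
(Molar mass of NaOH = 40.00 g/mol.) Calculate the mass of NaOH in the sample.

NaOH + HCl → NaCl + H2O
n(HCl) per titration = 0.02652 × 0.1647 = 4.368 × 10^-3 mol
n(NaOH) in each aliquot = 4.368 × 10^-3 mol (1:1 ratio)
n(NaOH) in the whole flask = 4.368 × 10^-3 × 200.0/25.00 = 0.03494 mol
mass of NaOH = 0.03494 × 40.00 = 1.398 g

1.398 g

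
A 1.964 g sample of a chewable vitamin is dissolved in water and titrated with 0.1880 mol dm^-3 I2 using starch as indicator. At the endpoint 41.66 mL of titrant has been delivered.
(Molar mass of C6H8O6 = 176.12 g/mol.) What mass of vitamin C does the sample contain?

C6H8O6 + I2 → C6H6O6 + 2 HI
n(I2) = 0.04166 L × 0.1880 mol/L = 7.832 × 10^-3 mol
n(C6H8O6) = 7.832 × 10^-3 mol (1:1 ratio)
mass of C6H8O6 = 7.832 × 10^-3 × 176.12 g/mol = 1.379 g

1.379 g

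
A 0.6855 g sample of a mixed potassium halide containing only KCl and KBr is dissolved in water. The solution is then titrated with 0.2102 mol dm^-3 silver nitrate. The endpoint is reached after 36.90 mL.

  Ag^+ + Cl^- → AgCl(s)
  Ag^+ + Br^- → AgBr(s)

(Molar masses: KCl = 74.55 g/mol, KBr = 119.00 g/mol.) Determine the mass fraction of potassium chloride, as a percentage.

n(AgNO3) = 0.03690 × 0.2102 = 7.756 × 10^-3 mol
Let x = n(KCl), y = n(KBr).
Titrant: 1x + 1y = 7.756 × 10^-3;  mass: 74.55x + 119.00y = 0.6855
Solving, x = 5.343 × 10^-3 mol, y = 2.413 × 10^-3 mol
mass of KCl = 5.343 × 10^-3 × 74.55 = 0.3983 g
% KCl = 0.3983 / 0.6855 × 100 = 58.11 %

58.11 %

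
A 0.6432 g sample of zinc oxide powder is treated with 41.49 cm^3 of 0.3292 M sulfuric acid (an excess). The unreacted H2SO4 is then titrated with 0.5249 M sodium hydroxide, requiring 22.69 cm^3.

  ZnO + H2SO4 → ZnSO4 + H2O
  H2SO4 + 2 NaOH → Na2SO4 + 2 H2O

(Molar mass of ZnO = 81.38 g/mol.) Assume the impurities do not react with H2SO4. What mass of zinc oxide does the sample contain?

0.6269 g

n(H2SO4) added = 0.04149 × 0.3292 = 0.01366 mol
n(NaOH) used in back-titration = 0.02269 × 0.5249 = 0.01191 mol
From the 1:2 ratio, n(H2SO4) left over = 1/2 × 0.01191 = 5.955 × 10^-3 mol
n(H2SO4) consumed by analyte = 0.01366 − 5.955 × 10^-3 = 7.704 × 10^-3 mol
n(ZnO) = 7.704 × 10^-3 mol (1:1 ratio)
mass of ZnO = 7.704 × 10^-3 × 81.38 = 0.6269 g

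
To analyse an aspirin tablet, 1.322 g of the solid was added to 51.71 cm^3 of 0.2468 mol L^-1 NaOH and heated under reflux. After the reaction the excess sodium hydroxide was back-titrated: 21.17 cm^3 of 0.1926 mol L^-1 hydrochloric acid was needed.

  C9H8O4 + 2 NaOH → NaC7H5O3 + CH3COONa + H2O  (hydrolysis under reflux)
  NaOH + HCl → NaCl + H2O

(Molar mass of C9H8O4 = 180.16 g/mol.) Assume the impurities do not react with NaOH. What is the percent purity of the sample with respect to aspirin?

59.18 %

n(NaOH) added = 0.05171 × 0.2468 = 0.01276 mol
n(HCl) used in back-titration = 0.02117 × 0.1926 = 4.077 × 10^-3 mol
n(NaOH) left over = 4.077 × 10^-3 mol (1:1 ratio)
n(NaOH) consumed by analyte = 0.01276 − 4.077 × 10^-3 = 8.685 × 10^-3 mol
From the 1:2 ratio, n(C9H8O4) = 1/2 × 8.685 × 10^-3 = 4.342 × 10^-3 mol
mass of C9H8O4 = 4.342 × 10^-3 × 180.16 = 0.7823 g
% C9H8O4 = 0.7823 / 1.322 × 100 = 59.18 %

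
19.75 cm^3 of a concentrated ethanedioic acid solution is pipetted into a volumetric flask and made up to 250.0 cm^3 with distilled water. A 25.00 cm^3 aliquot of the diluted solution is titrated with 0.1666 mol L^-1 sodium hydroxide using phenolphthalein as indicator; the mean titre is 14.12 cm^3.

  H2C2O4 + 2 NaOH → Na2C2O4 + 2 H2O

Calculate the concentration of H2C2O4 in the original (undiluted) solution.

0.5955 mol/L

n(NaOH) = 0.01412 × 0.1666 = 2.352 × 10^-3 mol
From the 1:2 ratio, n(H2C2O4) in the aliquot = 1/2 × 2.352 × 10^-3 = 1.176 × 10^-3 mol
[H2C2O4]_dilute = 1.176 × 10^-3 / 0.02500 = 0.04705 mol/L
Dilution factor = 250.0 / 19.75 = 12.66
[H2C2O4]_stock = 0.04705 × 12.66 = 0.5955 mol/L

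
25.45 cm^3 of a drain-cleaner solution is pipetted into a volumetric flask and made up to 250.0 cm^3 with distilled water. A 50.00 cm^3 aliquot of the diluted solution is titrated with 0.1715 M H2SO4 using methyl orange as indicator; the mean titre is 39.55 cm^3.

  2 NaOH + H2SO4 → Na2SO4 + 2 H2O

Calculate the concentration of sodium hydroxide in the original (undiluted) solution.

n(H2SO4) = 0.03955 × 0.1715 = 6.783 × 10^-3 mol
From the 2:1 ratio, n(NaOH) in the aliquot = 2/1 × 6.783 × 10^-3 = 0.01357 mol
[NaOH]_dilute = 0.01357 / 0.05000 = 0.2713 mol/L
Dilution factor = 250.0 / 25.45 = 9.823
[NaOH]_stock = 0.2713 × 9.823 = 2.665 mol/L

2.665 M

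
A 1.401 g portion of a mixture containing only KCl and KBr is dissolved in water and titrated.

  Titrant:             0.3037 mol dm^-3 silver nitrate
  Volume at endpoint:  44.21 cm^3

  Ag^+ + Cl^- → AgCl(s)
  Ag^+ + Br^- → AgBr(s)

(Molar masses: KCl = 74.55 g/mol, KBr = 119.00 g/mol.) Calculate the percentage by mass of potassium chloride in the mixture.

23.55 %

n(AgNO3) = 0.04421 × 0.3037 = 0.01343 mol
Let x = n(KCl), y = n(KBr).
Titrant: 1x + 1y = 0.01343;  mass: 74.55x + 119.00y = 1.401
Solving, x = 4.427 × 10^-3 mol, y = 9.000 × 10^-3 mol
mass of KCl = 4.427 × 10^-3 × 74.55 = 0.3300 g
% KCl = 0.3300 / 1.401 × 100 = 23.55 %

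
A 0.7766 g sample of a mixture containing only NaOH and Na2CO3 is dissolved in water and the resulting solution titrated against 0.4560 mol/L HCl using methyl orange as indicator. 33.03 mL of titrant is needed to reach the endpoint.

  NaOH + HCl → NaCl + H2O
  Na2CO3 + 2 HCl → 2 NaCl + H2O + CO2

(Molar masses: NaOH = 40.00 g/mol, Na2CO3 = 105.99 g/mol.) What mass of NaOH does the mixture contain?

0.06647 g

n(HCl) = 0.03303 × 0.4560 = 0.01506 mol
Let x = n(NaOH), y = n(Na2CO3).
Titrant: 1x + 2y = 0.01506;  mass: 40.00x + 105.99y = 0.7766
Solving, x = 1.662 × 10^-3 mol, y = 6.700 × 10^-3 mol
mass of NaOH = 1.662 × 10^-3 × 40.00 = 0.06647 g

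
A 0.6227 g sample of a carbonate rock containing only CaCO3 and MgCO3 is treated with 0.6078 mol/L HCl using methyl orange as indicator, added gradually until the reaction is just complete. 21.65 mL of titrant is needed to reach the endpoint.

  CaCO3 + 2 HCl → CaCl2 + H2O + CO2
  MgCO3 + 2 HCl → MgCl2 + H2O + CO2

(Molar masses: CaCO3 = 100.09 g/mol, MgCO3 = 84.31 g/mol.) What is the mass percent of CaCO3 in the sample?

n(HCl) = 0.02165 × 0.6078 = 0.01316 mol
Let x = n(CaCO3), y = n(MgCO3).
Titrant: 2x + 2y = 0.01316;  mass: 100.09x + 84.31y = 0.6227
Solving, x = 4.308 × 10^-3 mol, y = 2.271 × 10^-3 mol
mass of CaCO3 = 4.308 × 10^-3 × 100.09 = 0.4312 g
% CaCO3 = 0.4312 / 0.6227 × 100 = 69.25 %

69.25 %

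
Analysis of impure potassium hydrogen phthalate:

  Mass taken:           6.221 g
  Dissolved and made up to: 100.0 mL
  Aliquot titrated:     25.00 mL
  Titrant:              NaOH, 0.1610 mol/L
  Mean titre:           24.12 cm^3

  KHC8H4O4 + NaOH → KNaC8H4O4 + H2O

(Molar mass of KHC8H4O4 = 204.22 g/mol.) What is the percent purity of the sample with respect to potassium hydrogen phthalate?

n(NaOH) per titration = 0.02412 × 0.1610 = 3.883 × 10^-3 mol
n(KHC8H4O4) in each aliquot = 3.883 × 10^-3 mol (1:1 ratio)
n(KHC8H4O4) in the whole flask = 3.883 × 10^-3 × 100.0/25.00 = 0.01553 mol
mass of KHC8H4O4 = 0.01553 × 204.22 = 3.172 g
% KHC8H4O4 = 3.172 / 6.221 × 100 = 50.99 %

50.99 %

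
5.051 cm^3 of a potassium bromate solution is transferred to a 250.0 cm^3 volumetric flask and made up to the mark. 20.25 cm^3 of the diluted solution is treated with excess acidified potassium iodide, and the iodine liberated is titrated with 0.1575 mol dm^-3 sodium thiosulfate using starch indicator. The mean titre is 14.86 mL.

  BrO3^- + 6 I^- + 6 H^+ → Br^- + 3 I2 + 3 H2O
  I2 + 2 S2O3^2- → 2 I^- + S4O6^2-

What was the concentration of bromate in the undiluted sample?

n(S2O3^2-) = 0.01486 × 0.1575 = 2.340 × 10^-3 mol
n(I2) = n(S2O3^2-)/2 = 1.170 × 10^-3 mol
From the 1:3 ratio, n(BrO3^-) in the aliquot = 1/3 × 1.170 × 10^-3 = 3.901 × 10^-4 mol
[BrO3^-]_dilute = 3.901 × 10^-4 / 0.02025 = 0.01926 mol/L
[BrO3^-]_original = 0.01926 × 250.0/5.051 = 0.9534 mol/L

0.9534 mol/L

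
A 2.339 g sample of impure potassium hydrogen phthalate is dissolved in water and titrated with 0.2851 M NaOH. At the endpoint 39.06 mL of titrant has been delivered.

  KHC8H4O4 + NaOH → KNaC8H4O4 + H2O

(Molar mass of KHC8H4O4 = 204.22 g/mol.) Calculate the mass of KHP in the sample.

n(NaOH) = 0.03906 L × 0.2851 mol/L = 0.01114 mol
n(KHC8H4O4) = 0.01114 mol (1:1 ratio)
mass of KHC8H4O4 = 0.01114 × 204.22 g/mol = 2.274 g

2.274 g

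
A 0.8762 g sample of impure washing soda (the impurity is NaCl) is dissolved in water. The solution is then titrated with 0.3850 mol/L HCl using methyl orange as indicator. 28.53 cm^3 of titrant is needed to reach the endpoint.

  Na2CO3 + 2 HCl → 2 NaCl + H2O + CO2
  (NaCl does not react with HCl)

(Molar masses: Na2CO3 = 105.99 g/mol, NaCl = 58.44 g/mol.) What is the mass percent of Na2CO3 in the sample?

n(HCl) = 0.02853 × 0.3850 = 0.01098 mol
Let x = n(Na2CO3), y = n(NaCl).
Titrant: 2x = 0.01098;  mass: 105.99x + 58.44y = 0.8762
Solving, x = 5.492 × 10^-3 mol, y = 5.033 × 10^-3 mol
mass of Na2CO3 = 5.492 × 10^-3 × 105.99 = 0.5821 g
% Na2CO3 = 0.5821 / 0.8762 × 100 = 66.43 %

66.43 %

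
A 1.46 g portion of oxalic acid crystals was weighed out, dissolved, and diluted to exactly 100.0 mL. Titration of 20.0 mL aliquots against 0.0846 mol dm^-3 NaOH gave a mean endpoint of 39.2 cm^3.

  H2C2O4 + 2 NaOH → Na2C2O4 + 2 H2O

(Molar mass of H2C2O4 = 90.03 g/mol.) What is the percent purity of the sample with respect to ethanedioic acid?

n(NaOH) per titration = 0.0392 × 0.0846 = 3.32 × 10^-3 mol
From the 1:2 ratio, n(H2C2O4) in each aliquot = 1/2 × 3.32 × 10^-3 = 1.66 × 10^-3 mol
n(H2C2O4) in the whole flask = 1.66 × 10^-3 × 100.0/20.0 = 8.29 × 10^-3 mol
mass of H2C2O4 = 8.29 × 10^-3 × 90.03 = 0.746 g
% H2C2O4 = 0.746 / 1.46 × 100 = 51.1 %

51.1 %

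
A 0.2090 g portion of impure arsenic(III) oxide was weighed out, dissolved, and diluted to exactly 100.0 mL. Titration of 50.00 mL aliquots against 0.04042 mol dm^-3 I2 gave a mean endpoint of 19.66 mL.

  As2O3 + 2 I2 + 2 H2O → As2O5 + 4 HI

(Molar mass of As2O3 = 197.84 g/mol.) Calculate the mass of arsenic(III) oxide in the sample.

0.1572 g

n(I2) per titration = 0.01966 × 0.04042 = 7.947 × 10^-4 mol
From the 1:2 ratio, n(As2O3) in each aliquot = 1/2 × 7.947 × 10^-4 = 3.973 × 10^-4 mol
n(As2O3) in the whole flask = 3.973 × 10^-4 × 100.0/50.00 = 7.947 × 10^-4 mol
mass of As2O3 = 7.947 × 10^-4 × 197.84 = 0.1572 g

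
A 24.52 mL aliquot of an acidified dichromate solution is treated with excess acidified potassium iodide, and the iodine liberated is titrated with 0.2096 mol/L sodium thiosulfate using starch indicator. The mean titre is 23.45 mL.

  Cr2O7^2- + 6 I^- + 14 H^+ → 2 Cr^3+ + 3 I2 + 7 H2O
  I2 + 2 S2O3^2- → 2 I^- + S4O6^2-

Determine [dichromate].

0.03341 mol/L

n(S2O3^2-) = 0.02345 × 0.2096 = 4.915 × 10^-3 mol
n(I2) = n(S2O3^2-)/2 = 2.458 × 10^-3 mol
From the 1:3 ratio, n(Cr2O7^2-) in the aliquot = 1/3 × 2.458 × 10^-3 = 8.192 × 10^-4 mol
[Cr2O7^2-] = 8.192 × 10^-4 / 0.02452 = 0.03341 mol/L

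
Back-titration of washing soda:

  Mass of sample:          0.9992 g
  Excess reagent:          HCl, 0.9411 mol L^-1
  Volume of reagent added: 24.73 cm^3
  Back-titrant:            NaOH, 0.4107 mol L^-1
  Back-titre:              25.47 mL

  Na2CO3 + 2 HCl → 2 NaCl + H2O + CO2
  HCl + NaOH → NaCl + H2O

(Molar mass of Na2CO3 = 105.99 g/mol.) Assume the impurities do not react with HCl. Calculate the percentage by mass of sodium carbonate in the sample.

n(HCl) added = 0.02473 × 0.9411 = 0.02327 mol
n(NaOH) used in back-titration = 0.02547 × 0.4107 = 0.01046 mol
n(HCl) left over = 0.01046 mol (1:1 ratio)
n(HCl) consumed by analyte = 0.02327 − 0.01046 = 0.01281 mol
From the 1:2 ratio, n(Na2CO3) = 1/2 × 0.01281 = 6.406 × 10^-3 mol
mass of Na2CO3 = 6.406 × 10^-3 × 105.99 = 0.6790 g
% Na2CO3 = 0.6790 / 0.9992 × 100 = 67.96 %

67.96 %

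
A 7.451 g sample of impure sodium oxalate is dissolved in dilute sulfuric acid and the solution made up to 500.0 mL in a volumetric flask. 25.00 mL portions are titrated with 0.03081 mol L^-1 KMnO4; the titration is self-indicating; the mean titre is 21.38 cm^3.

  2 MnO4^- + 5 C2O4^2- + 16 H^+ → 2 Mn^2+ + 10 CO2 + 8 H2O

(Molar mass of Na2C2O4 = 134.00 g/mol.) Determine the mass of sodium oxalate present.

4.413 g

n(KMnO4) per titration = 0.02138 × 0.03081 = 6.587 × 10^-4 mol
From the 5:2 ratio, n(Na2C2O4) in each aliquot = 5/2 × 6.587 × 10^-4 = 1.647 × 10^-3 mol
n(Na2C2O4) in the whole flask = 1.647 × 10^-3 × 500.0/25.00 = 0.03294 mol
mass of Na2C2O4 = 0.03294 × 134.00 = 4.413 g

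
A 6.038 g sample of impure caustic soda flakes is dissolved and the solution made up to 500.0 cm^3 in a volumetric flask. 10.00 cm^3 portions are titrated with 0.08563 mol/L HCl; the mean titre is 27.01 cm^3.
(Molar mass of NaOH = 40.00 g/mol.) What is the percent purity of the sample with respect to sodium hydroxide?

NaOH + HCl → NaCl + H2O
n(HCl) per titration = 0.02701 × 0.08563 = 2.313 × 10^-3 mol
n(NaOH) in each aliquot = 2.313 × 10^-3 mol (1:1 ratio)
n(NaOH) in the whole flask = 2.313 × 10^-3 × 500.0/10.00 = 0.1156 mol
mass of NaOH = 0.1156 × 40.00 = 4.626 g
% NaOH = 4.626 / 6.038 × 100 = 76.61 %

76.61 %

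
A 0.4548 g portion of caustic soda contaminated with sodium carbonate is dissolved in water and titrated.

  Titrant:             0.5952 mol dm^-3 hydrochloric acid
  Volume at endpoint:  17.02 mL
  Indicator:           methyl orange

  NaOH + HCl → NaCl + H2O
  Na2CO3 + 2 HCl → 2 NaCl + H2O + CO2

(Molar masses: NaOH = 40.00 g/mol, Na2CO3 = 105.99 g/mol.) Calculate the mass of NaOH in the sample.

0.2526 g

n(HCl) = 0.01702 × 0.5952 = 0.01013 mol
Let x = n(NaOH), y = n(Na2CO3).
Titrant: 1x + 2y = 0.01013;  mass: 40.00x + 105.99y = 0.4548
Solving, x = 6.314 × 10^-3 mol, y = 1.908 × 10^-3 mol
mass of NaOH = 6.314 × 10^-3 × 40.00 = 0.2526 g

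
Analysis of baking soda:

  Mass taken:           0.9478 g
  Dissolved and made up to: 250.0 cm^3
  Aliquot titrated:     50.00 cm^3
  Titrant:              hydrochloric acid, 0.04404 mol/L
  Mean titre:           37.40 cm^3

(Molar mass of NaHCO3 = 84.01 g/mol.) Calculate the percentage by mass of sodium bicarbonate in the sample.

NaHCO3 + HCl → NaCl + H2O + CO2
n(HCl) per titration = 0.03740 × 0.04404 = 1.647 × 10^-3 mol
n(NaHCO3) in each aliquot = 1.647 × 10^-3 mol (1:1 ratio)
n(NaHCO3) in the whole flask = 1.647 × 10^-3 × 250.0/50.00 = 8.235 × 10^-3 mol
mass of NaHCO3 = 8.235 × 10^-3 × 84.01 = 0.6919 g
% NaHCO3 = 0.6919 / 0.9478 × 100 = 73.00 %

73.00 %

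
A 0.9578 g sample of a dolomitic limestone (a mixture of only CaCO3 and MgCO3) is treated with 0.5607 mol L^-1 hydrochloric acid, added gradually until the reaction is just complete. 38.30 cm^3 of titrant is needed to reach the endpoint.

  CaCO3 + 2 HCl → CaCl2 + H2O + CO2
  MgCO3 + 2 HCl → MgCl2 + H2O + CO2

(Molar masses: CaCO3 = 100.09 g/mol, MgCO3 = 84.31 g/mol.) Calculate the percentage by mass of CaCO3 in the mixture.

n(HCl) = 0.03830 × 0.5607 = 0.02147 mol
Let x = n(CaCO3), y = n(MgCO3).
Titrant: 2x + 2y = 0.02147;  mass: 100.09x + 84.31y = 0.9578
Solving, x = 3.329 × 10^-3 mol, y = 7.409 × 10^-3 mol
mass of CaCO3 = 3.329 × 10^-3 × 100.09 = 0.3332 g
% CaCO3 = 0.3332 / 0.9578 × 100 = 34.79 %

34.79 %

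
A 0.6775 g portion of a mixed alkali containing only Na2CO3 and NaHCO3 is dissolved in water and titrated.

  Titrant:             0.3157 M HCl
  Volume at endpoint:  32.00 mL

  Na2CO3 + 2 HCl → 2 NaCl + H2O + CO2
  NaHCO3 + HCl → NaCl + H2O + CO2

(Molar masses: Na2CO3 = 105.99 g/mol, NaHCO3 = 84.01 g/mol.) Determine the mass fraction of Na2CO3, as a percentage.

43.18 %

n(HCl) = 0.03200 × 0.3157 = 0.01010 mol
Let x = n(Na2CO3), y = n(NaHCO3).
Titrant: 2x + 1y = 0.01010;  mass: 105.99x + 84.01y = 0.6775
Solving, x = 2.760 × 10^-3 mol, y = 4.582 × 10^-3 mol
mass of Na2CO3 = 2.760 × 10^-3 × 105.99 = 0.2925 g
% Na2CO3 = 0.2925 / 0.6775 × 100 = 43.18 %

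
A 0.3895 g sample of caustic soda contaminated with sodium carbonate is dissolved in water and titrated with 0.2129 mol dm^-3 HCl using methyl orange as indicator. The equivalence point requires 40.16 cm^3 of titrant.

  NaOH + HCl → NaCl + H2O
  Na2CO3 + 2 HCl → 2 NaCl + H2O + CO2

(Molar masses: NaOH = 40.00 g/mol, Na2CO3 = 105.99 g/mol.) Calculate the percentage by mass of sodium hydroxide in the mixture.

50.27 %

n(HCl) = 0.04016 × 0.2129 = 8.550 × 10^-3 mol
Let x = n(NaOH), y = n(Na2CO3).
Titrant: 1x + 2y = 8.550 × 10^-3;  mass: 40.00x + 105.99y = 0.3895
Solving, x = 4.895 × 10^-3 mol, y = 1.828 × 10^-3 mol
mass of NaOH = 4.895 × 10^-3 × 40.00 = 0.1958 g
% NaOH = 0.1958 / 0.3895 × 100 = 50.27 %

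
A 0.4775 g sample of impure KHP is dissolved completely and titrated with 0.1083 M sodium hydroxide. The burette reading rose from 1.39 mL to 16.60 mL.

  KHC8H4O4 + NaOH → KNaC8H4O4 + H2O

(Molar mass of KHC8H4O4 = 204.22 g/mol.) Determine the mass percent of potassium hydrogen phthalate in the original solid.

70.45 %

n(NaOH) = 0.01521 L × 0.1083 mol/L = 1.647 × 10^-3 mol
n(KHC8H4O4) = 1.647 × 10^-3 mol (1:1 ratio)
mass of KHC8H4O4 = 1.647 × 10^-3 × 204.22 g/mol = 0.3364 g
% KHC8H4O4 = 0.3364 / 0.4775 × 100 = 70.45 %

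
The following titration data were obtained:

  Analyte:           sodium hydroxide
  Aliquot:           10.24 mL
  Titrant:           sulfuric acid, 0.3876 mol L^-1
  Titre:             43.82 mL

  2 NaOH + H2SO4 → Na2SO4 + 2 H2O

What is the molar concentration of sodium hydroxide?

3.317 mol/L

n(H2SO4) = 0.04382 L × 0.3876 mol/L = 0.01698 mol
From the 2:1 mole ratio, n(NaOH) = 2/1 × 0.01698 = 0.03397 mol
[NaOH] = 0.03397 mol / 0.01024 L = 3.317 mol/L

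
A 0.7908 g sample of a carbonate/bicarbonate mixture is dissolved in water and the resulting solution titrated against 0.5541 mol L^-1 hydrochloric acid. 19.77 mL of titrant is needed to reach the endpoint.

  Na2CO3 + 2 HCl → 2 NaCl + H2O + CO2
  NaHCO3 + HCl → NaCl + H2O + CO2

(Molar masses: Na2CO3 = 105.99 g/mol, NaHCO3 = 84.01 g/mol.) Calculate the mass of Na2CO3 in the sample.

0.2213 g

n(HCl) = 0.01977 × 0.5541 = 0.01095 mol
Let x = n(Na2CO3), y = n(NaHCO3).
Titrant: 2x + 1y = 0.01095;  mass: 105.99x + 84.01y = 0.7908
Solving, x = 2.088 × 10^-3 mol, y = 6.779 × 10^-3 mol
mass of Na2CO3 = 2.088 × 10^-3 × 105.99 = 0.2213 g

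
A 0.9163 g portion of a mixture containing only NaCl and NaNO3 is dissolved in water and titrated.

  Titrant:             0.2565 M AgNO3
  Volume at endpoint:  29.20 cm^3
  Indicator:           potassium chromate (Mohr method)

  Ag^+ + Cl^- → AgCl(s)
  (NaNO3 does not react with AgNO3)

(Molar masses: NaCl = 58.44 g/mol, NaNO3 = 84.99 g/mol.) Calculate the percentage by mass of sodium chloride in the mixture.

47.77 %

n(AgNO3) = 0.02920 × 0.2565 = 7.490 × 10^-3 mol
Let x = n(NaCl), y = n(NaNO3).
Titrant: 1x = 7.490 × 10^-3;  mass: 58.44x + 84.99y = 0.9163
Solving, x = 7.490 × 10^-3 mol, y = 5.631 × 10^-3 mol
mass of NaCl = 7.490 × 10^-3 × 58.44 = 0.4377 g
% NaCl = 0.4377 / 0.9163 × 100 = 47.77 %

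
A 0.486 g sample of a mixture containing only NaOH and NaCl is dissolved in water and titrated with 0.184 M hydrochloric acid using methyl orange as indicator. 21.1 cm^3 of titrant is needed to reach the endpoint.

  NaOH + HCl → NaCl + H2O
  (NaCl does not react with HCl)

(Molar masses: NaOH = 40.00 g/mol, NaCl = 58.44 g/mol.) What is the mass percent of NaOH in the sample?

32.0 %

n(HCl) = 0.0211 × 0.184 = 3.88 × 10^-3 mol
Let x = n(NaOH), y = n(NaCl).
Titrant: 1x = 3.88 × 10^-3;  mass: 40.00x + 58.44y = 0.486
Solving, x = 3.88 × 10^-3 mol, y = 5.66 × 10^-3 mol
mass of NaOH = 3.88 × 10^-3 × 40.00 = 0.155 g
% NaOH = 0.155 / 0.486 × 100 = 32.0 %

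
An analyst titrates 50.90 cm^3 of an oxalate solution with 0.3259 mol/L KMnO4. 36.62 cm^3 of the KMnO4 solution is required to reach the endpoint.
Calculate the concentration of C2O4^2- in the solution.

0.5862 mol/L

2 MnO4^- + 5 C2O4^2- + 16 H^+ → 2 Mn^2+ + 10 CO2 + 8 H2O
n(KMnO4) = 0.03662 L × 0.3259 mol/L = 0.01193 mol
From the 5:2 mole ratio, n(C2O4^2-) = 5/2 × 0.01193 = 0.02984 mol
[C2O4^2-] = 0.02984 mol / 0.05090 L = 0.5862 mol/L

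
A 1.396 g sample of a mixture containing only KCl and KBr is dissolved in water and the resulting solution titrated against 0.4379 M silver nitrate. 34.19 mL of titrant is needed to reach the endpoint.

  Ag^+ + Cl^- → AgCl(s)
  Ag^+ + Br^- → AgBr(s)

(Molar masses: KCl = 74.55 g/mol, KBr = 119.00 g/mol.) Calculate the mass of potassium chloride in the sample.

n(AgNO3) = 0.03419 × 0.4379 = 0.01497 mol
Let x = n(KCl), y = n(KBr).
Titrant: 1x + 1y = 0.01497;  mass: 74.55x + 119.00y = 1.396
Solving, x = 8.676 × 10^-3 mol, y = 6.296 × 10^-3 mol
mass of KCl = 8.676 × 10^-3 × 74.55 = 0.6468 g

0.6468 g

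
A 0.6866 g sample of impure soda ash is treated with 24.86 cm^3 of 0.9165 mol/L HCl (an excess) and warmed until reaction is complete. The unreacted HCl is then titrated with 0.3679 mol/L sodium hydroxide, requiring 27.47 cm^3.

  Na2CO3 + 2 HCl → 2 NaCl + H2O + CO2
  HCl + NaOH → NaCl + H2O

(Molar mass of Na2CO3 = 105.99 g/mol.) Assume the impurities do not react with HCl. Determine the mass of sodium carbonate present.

n(HCl) added = 0.02486 × 0.9165 = 0.02278 mol
n(NaOH) used in back-titration = 0.02747 × 0.3679 = 0.01011 mol
n(HCl) left over = 0.01011 mol (1:1 ratio)
n(HCl) consumed by analyte = 0.02278 − 0.01011 = 0.01268 mol
From the 1:2 ratio, n(Na2CO3) = 1/2 × 0.01268 = 6.339 × 10^-3 mol
mass of Na2CO3 = 6.339 × 10^-3 × 105.99 = 0.6719 g

0.6719 g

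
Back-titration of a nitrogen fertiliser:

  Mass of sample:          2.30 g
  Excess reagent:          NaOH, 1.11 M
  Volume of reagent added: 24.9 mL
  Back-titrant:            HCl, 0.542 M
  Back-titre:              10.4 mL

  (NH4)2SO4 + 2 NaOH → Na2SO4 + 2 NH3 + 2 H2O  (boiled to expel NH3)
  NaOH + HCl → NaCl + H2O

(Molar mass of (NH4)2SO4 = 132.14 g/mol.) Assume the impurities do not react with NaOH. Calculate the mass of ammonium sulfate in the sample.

1.45 g

n(NaOH) added = 0.0249 × 1.11 = 0.0276 mol
n(HCl) used in back-titration = 0.0104 × 0.542 = 5.64 × 10^-3 mol
n(NaOH) left over = 5.64 × 10^-3 mol (1:1 ratio)
n(NaOH) consumed by analyte = 0.0276 − 5.64 × 10^-3 = 0.0220 mol
From the 1:2 ratio, n((NH4)2SO4) = 1/2 × 0.0220 = 0.0110 mol
mass of (NH4)2SO4 = 0.0110 × 132.14 = 1.45 g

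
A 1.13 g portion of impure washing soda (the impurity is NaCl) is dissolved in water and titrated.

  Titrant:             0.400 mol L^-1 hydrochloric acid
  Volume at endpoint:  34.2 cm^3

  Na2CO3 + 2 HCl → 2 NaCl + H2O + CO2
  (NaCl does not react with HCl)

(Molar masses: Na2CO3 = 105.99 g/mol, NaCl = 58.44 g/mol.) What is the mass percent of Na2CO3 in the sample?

n(HCl) = 0.0342 × 0.400 = 0.0137 mol
Let x = n(Na2CO3), y = n(NaCl).
Titrant: 2x = 0.0137;  mass: 105.99x + 58.44y = 1.13
Solving, x = 6.84 × 10^-3 mol, y = 6.93 × 10^-3 mol
mass of Na2CO3 = 6.84 × 10^-3 × 105.99 = 0.725 g
% Na2CO3 = 0.725 / 1.13 × 100 = 64.2 %

64.2 %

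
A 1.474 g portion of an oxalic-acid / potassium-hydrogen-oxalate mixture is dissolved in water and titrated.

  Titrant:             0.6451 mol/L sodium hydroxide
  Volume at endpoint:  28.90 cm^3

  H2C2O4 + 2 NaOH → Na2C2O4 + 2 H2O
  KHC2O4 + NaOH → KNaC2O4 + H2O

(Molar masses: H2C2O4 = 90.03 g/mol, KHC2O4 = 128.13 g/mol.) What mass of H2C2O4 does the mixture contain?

n(NaOH) = 0.02890 × 0.6451 = 0.01864 mol
Let x = n(H2C2O4), y = n(KHC2O4).
Titrant: 2x + 1y = 0.01864;  mass: 90.03x + 128.13y = 1.474
Solving, x = 5.503 × 10^-3 mol, y = 7.637 × 10^-3 mol
mass of H2C2O4 = 5.503 × 10^-3 × 90.03 = 0.4954 g

0.4954 g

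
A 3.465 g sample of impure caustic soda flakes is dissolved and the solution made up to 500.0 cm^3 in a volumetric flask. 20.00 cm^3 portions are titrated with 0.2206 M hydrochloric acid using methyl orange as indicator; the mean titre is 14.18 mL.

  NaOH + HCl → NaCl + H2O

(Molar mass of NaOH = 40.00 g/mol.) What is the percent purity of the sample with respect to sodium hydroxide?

n(HCl) per titration = 0.01418 × 0.2206 = 3.128 × 10^-3 mol
n(NaOH) in each aliquot = 3.128 × 10^-3 mol (1:1 ratio)
n(NaOH) in the whole flask = 3.128 × 10^-3 × 500.0/20.00 = 0.07820 mol
mass of NaOH = 0.07820 × 40.00 = 3.128 g
% NaOH = 3.128 / 3.465 × 100 = 90.28 %

90.28 %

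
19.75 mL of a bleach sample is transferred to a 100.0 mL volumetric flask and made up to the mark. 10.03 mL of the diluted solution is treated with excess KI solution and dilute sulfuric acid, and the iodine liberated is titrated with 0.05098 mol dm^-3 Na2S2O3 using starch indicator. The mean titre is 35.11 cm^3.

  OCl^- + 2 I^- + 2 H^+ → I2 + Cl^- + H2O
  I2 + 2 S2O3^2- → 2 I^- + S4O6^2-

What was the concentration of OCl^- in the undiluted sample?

0.4518 mol/L

n(S2O3^2-) = 0.03511 × 0.05098 = 1.790 × 10^-3 mol
n(I2) = n(S2O3^2-)/2 = 8.950 × 10^-4 mol
n(OCl^-) in the aliquot = 8.950 × 10^-4 mol (1:1 ratio)
[OCl^-]_dilute = 8.950 × 10^-4 / 0.01003 = 0.08923 mol/L
[OCl^-]_original = 0.08923 × 100.0/19.75 = 0.4518 mol/L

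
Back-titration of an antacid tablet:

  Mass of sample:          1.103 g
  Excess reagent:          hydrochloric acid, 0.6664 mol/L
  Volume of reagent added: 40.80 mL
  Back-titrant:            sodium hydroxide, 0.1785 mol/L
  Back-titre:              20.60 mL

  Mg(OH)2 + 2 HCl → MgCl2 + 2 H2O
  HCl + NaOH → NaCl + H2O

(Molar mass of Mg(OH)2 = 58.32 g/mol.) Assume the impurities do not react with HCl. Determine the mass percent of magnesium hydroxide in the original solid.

n(HCl) added = 0.04080 × 0.6664 = 0.02719 mol
n(NaOH) used in back-titration = 0.02060 × 0.1785 = 3.677 × 10^-3 mol
n(HCl) left over = 3.677 × 10^-3 mol (1:1 ratio)
n(HCl) consumed by analyte = 0.02719 − 3.677 × 10^-3 = 0.02351 mol
From the 1:2 ratio, n(Mg(OH)2) = 1/2 × 0.02351 = 0.01176 mol
mass of Mg(OH)2 = 0.01176 × 58.32 = 0.6856 g
% Mg(OH)2 = 0.6856 / 1.103 × 100 = 62.16 %

62.16 %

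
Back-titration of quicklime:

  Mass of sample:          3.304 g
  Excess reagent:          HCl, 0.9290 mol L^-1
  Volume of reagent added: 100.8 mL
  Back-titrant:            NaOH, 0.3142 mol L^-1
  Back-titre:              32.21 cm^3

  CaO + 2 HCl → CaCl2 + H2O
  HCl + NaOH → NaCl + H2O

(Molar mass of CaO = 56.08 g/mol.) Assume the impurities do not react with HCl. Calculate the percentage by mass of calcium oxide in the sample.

n(HCl) added = 0.1008 × 0.9290 = 0.09364 mol
n(NaOH) used in back-titration = 0.03221 × 0.3142 = 0.01012 mol
n(HCl) left over = 0.01012 mol (1:1 ratio)
n(HCl) consumed by analyte = 0.09364 − 0.01012 = 0.08352 mol
From the 1:2 ratio, n(CaO) = 1/2 × 0.08352 = 0.04176 mol
mass of CaO = 0.04176 × 56.08 = 2.342 g
% CaO = 2.342 / 3.304 × 100 = 70.88 %

70.88 %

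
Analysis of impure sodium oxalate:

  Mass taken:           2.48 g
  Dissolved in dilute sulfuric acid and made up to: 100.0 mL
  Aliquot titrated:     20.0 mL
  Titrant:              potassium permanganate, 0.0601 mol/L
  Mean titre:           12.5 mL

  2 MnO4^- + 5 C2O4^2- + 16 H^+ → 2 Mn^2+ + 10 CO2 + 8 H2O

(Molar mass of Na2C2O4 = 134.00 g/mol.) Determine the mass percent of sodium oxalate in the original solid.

n(KMnO4) per titration = 0.0125 × 0.0601 = 7.51 × 10^-4 mol
From the 5:2 ratio, n(Na2C2O4) in each aliquot = 5/2 × 7.51 × 10^-4 = 1.88 × 10^-3 mol
n(Na2C2O4) in the whole flask = 1.88 × 10^-3 × 100.0/20.0 = 9.39 × 10^-3 mol
mass of Na2C2O4 = 9.39 × 10^-3 × 134.00 = 1.26 g
% Na2C2O4 = 1.26 / 2.48 × 100 = 50.7 %

50.7 %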